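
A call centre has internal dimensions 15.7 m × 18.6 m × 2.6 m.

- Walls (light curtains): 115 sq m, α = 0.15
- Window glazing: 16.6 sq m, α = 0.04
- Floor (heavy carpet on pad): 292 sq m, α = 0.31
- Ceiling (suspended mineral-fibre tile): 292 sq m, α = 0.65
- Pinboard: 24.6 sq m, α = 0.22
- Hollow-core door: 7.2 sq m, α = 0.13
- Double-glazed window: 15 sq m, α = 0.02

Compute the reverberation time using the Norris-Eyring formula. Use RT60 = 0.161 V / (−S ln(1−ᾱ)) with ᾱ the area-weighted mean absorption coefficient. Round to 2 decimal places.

S = Σ Sᵢ = 762.4 sq m.
Absorption A = 115·0.15 + 16.6·0.04 + 292·0.31 + 292·0.65 + 24.6·0.22 + 7.2·0.13 + 15·0.02 = 304.882 sabins.
ᾱ = 304.882 / 762.4 = 0.3999.
−S·ln(1−ᾱ) = −762.4 × ln(1 − 0.3999) = 389.326.
V = 15.7 × 18.6 × 2.6 = 759.252 m³.
RT60 = 0.161 × 759.252 / 389.326 = 0.31 s.

0.31 s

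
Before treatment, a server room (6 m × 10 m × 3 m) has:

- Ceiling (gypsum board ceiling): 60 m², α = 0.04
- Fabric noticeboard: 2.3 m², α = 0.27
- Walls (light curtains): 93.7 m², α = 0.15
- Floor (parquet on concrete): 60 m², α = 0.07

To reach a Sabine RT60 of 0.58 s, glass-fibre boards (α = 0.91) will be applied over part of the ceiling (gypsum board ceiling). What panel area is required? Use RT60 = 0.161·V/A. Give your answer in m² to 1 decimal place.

A₁ = Σ Sᵢαᵢ = 60·0.04 + 2.3·0.27 + 93.7·0.15 + 60·0.07 = 21.276 sabins.
V = 180 m³. Target absorption A₂ = 0.161 × 180 / 0.58 = 49.966 sabins.
Absorption to add: 49.966 − 21.276 = 28.690 sabins.
Each m² of panel replacing the ceiling (gypsum board ceiling) adds (0.91 − 0.04) = 0.87 sabins.
Panel area = 28.690 / 0.87 = 33.0 m².

33.0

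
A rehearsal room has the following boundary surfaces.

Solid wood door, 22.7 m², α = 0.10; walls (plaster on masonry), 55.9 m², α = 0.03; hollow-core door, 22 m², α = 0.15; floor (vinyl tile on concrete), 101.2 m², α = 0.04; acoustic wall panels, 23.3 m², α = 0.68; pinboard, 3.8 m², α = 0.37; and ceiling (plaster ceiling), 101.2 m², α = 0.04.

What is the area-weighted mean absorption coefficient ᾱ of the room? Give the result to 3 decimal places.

0.099

Total surface area S = 330.1 m².
Weighted sum Σ Sα = 32.593.
ᾱ = A/S = 0.099.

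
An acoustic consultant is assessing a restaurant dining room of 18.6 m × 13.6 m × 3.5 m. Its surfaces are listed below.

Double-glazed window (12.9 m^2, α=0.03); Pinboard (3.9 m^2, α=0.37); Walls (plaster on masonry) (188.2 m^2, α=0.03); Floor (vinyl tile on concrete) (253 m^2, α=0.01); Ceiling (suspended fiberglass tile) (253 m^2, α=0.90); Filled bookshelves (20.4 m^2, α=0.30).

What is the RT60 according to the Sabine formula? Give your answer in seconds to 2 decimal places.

Total absorption A = 12.9·0.03 + 3.9·0.37 + 188.2·0.03 + 253·0.01 + 253·0.90 + 20.4·0.30
  = 0.387 + 1.443 + 5.646 + 2.530 + 227.700 + 6.120 = 243.826 m^2 sabins.
V = 18.6·13.6·3.5 = 885.36 m³.
RT60 = 0.161 · V / A = 0.161 × 885.36 / 243.826 = 0.58 s.

0.58 sec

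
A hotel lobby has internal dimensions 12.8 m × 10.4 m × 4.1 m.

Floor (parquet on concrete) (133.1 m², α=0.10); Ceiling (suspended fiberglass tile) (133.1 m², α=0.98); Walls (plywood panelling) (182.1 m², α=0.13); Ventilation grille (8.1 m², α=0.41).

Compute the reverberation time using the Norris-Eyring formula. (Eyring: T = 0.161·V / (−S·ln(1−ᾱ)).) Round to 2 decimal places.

0.41 seconds

S = Σ Sᵢ = 456.4 m².
Absorption A = 133.1×0.10 + 133.1×0.98 + 182.1×0.13 + 8.1×0.41 = 170.742 sabins.
ᾱ = 170.742 / 456.4 = 0.3741.
Eyring denominator: −S ln(1−ᾱ) = 213.853.
V = 12.8 × 10.4 × 4.1 = 545.792 m³.
T = 0.161·V/[−S·ln(1−ᾱ)] = 0.161·545.792/213.853 = 0.41 s.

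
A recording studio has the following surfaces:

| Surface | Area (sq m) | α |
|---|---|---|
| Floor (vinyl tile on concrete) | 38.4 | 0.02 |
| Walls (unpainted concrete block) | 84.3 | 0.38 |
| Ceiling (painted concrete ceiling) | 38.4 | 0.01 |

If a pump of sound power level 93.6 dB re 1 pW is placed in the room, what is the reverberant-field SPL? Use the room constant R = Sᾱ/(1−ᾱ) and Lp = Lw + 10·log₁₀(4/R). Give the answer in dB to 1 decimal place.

83.4 dB

A = 33.186 sabins; S = 161.1 sq m.
ᾱ = 0.2060, so room constant R = A/(1−ᾱ) = 41.796 sq m.
Lp = Lw + 10 log₁₀(4/R) = 93.6 -10.19 = 83.4 dB.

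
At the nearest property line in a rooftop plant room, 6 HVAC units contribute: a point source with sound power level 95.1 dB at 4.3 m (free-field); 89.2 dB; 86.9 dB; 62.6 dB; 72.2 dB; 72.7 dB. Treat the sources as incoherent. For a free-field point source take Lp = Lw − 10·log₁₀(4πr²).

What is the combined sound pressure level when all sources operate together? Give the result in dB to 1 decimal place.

91.4 dB

Source at 4.3 m: Lp = 95.1 − 10·log₁₀(4π·4.3²) = 95.1 − 10·log₁₀(232.352) = 71.4 dB.
Converting to relative power and adding: 10^(71.4/10) + 10^(89.2/10) + 10^(86.9/10) + 10^(62.6/10) + 10^(72.2/10) + 10^(72.7/10) = 1.372e+09.
Combined level = 10 log₁₀(1.372e+09) = 91.4 dB.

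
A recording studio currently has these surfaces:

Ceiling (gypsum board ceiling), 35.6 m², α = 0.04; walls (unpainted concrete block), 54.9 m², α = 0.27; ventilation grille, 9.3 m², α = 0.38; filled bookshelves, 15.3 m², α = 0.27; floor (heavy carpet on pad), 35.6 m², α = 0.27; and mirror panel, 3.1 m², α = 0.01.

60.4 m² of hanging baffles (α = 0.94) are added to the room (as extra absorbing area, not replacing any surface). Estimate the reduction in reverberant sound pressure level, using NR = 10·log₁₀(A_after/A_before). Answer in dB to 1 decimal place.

Equivalent absorption area: A_before = 35.6×0.04 + 54.9×0.27 + 9.3×0.38 + 15.3×0.27 + 35.6×0.27 + 3.1×0.01 = 33.555 m².
Treatment contributes 60.4·0.94 = 56.776 sabins.
A_after = 33.555 + 56.776 = 90.331 sabins.
Reduction = 10 log₁₀(A_after/A_before) = 10 log₁₀(2.6920) = 4.3 dB.

4.3 dB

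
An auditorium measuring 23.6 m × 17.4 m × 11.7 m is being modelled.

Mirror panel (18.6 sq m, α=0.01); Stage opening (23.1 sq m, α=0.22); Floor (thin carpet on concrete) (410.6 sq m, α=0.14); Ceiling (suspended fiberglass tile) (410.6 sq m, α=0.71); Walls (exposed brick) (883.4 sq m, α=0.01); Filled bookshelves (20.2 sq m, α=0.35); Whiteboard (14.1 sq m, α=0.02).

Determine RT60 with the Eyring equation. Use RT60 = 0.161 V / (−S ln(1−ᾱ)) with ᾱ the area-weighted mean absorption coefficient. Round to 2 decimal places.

1.86 seconds

S = Σ Sᵢ = 1780.6 sq m.
Absorption A = 18.6×0.01 + 23.1×0.22 + 410.6×0.14 + 410.6×0.71 + 883.4×0.01 + 20.2×0.35 + 14.1×0.02 = 370.464 sabins.
ᾱ = 370.464 / 1780.6 = 0.2081.
Eyring denominator: −S ln(1−ᾱ) = 415.450.
V = 23.6 × 17.4 × 11.7 = 4804.488 m³.
T = 0.161·V/[−S·ln(1−ᾱ)] = 0.161·4804.488/415.450 = 1.86 s.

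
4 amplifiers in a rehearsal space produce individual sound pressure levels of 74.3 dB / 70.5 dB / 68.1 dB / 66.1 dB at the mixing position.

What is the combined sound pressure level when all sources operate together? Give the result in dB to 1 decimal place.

76.9 dB

Converting to relative power and adding: 10^(74.3/10) + 10^(70.5/10) + 10^(68.1/10) + 10^(66.1/10) = 4.867e+07.
Combined level = 10 log₁₀(4.867e+07) = 76.9 dB.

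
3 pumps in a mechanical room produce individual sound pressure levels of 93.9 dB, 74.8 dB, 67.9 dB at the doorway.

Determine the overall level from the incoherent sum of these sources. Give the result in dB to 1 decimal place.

94.0 dB

Σ 10^(Lᵢ/10) = 2.491e+09.
L_total = 10·log₁₀(2.491e+09) = 94.0 dB.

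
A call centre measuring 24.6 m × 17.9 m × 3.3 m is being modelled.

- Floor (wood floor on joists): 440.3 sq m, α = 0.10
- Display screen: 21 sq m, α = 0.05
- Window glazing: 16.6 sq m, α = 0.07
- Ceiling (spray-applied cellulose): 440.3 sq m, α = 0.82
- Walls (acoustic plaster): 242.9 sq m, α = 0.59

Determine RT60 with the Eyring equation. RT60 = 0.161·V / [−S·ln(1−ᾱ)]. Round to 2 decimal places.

Total surface area S = 440.3 + 21 + 16.6 + 440.3 + 242.9 = 1161.1 sq m.
Absorption A = 440.3·0.10 + 21·0.05 + 16.6·0.07 + 440.3·0.82 + 242.9·0.59 = 550.599 sabins.
Mean coefficient ᾱ = A/S = 0.4742.
−S·ln(1−ᾱ) = −1161.1 × ln(1 − 0.4742) = 746.395.
V = 24.6 × 17.9 × 3.3 = 1453.122 m³.
RT60 = 0.161 × 1453.122 / 746.395 = 0.31 s.

0.31 s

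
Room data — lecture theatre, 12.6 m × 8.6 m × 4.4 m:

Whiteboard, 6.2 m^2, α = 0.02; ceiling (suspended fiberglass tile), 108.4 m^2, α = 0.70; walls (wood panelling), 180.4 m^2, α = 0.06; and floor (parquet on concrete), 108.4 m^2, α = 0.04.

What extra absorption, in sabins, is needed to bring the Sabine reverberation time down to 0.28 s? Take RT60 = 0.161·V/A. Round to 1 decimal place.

Total absorption A₁ = 6.2·0.02 + 108.4·0.70 + 180.4·0.06 + 108.4·0.04
  = 0.124 + 75.880 + 10.824 + 4.336 = 91.164 m^2 sabins.
Target A₂ = 0.161·476.784/0.28 = 274.151 sabins (V = 476.784 m³).
Shortfall: 274.151 − 91.164 = 183.0 sabins.

183.0 sabins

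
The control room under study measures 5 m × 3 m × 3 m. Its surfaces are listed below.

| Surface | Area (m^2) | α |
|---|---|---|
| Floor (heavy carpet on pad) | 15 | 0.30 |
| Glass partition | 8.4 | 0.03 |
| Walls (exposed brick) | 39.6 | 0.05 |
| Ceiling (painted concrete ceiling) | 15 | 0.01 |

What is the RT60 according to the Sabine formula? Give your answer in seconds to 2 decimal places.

1.05 seconds

Total absorption A = 15·0.30 + 8.4·0.03 + 39.6·0.05 + 15·0.01
  = 4.500 + 0.252 + 1.980 + 0.150 = 6.882 m^2 sabins.
Volume V = 5 × 3 × 3 = 45 m³.
RT60 = 0.161 · V / A = 0.161 × 45 / 6.882 = 1.05 s.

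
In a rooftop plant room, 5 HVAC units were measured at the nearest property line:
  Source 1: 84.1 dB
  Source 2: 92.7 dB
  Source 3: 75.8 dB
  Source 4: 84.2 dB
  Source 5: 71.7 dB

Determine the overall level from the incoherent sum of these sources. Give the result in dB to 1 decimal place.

Converting to relative power and adding: 10^(84.1/10) + 10^(92.7/10) + 10^(75.8/10) + 10^(84.2/10) + 10^(71.7/10) = 2.435e+09.
Combined level = 10 log₁₀(2.435e+09) = 93.9 dB.

93.9 dB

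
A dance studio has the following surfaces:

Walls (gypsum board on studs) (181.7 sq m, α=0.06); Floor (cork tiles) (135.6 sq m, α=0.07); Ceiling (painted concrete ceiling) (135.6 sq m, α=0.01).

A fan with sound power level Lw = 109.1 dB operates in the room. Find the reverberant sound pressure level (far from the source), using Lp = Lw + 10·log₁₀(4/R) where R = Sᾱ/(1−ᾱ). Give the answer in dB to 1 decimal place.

Σ(Sᵢαᵢ) = 181.7·0.06 + 135.6·0.07 + 135.6·0.01 = 21.750; total area S = 452.9 sq m.
ᾱ = 0.0480, so room constant R = A/(1−ᾱ) = 22.847 sq m.
Lp = 109.1 + 10·log₁₀(4/22.847) = 109.1 + (-7.57) = 101.5 dB.

101.5 dB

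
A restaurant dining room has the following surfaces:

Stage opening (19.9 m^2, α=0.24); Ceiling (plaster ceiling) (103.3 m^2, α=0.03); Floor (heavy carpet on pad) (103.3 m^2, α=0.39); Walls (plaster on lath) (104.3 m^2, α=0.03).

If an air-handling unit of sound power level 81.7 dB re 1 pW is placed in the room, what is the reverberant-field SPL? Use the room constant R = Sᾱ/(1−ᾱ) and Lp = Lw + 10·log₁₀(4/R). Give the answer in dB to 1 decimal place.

Σ(Sᵢαᵢ) = 19.9·0.24 + 103.3·0.03 + 103.3·0.39 + 104.3·0.03 = 51.291; total area S = 330.8 m^2.
ᾱ = 0.1551, so room constant R = A/(1−ᾱ) = 60.707 m^2.
Lp = 81.7 + 10·log₁₀(4/60.707) = 81.7 + (-11.81) = 69.9 dB.

69.9 dB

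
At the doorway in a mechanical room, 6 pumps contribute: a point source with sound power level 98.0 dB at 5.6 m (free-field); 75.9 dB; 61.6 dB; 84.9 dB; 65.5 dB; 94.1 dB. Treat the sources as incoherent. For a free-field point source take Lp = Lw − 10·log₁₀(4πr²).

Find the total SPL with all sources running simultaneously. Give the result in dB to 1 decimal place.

94.7 dB

Source at 5.6 m: Lp = 98.0 − 10·log₁₀(4π·5.6²) = 98.0 − 10·log₁₀(394.081) = 72.0 dB.
Converting to relative power and adding: 10^(72.0/10) + 10^(75.9/10) + 10^(61.6/10) + 10^(84.9/10) + 10^(65.5/10) + 10^(94.1/10) = 2.939e+09.
Combined level = 10 log₁₀(2.939e+09) = 94.7 dB.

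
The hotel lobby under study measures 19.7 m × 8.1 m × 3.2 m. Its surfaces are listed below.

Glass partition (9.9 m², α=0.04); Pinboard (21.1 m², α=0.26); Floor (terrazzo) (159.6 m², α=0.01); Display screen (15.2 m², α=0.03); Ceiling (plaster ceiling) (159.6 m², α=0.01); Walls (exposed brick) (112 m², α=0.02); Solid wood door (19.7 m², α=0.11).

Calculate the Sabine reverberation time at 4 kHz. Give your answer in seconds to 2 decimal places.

5.90 seconds

A = Σ Sᵢαᵢ = 9.9×0.04 + 21.1×0.26 + 159.6×0.01 + 15.2×0.03 + 159.6×0.01 + 112×0.02 + 19.7×0.11 = 13.937 sabins.
V = 19.7·8.1·3.2 = 510.624 m³.
Sabine: RT60 = 0.161 × 510.624 / 13.937 = 5.90 s.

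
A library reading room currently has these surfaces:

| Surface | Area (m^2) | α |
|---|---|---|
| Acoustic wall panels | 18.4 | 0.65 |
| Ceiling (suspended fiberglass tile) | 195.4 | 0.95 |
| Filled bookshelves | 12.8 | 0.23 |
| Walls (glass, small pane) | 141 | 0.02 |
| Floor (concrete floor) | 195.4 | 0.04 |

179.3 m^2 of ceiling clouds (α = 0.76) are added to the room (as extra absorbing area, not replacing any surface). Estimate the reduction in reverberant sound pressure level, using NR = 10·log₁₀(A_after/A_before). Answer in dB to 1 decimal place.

A_before = Σ Sᵢαᵢ = 18.4*0.65 + 195.4*0.95 + 12.8*0.23 + 141*0.02 + 195.4*0.04 = 211.170 sabins.
Treatment contributes 179.3·0.76 = 136.268 sabins.
New total A_after = 347.438 sabins.
NR = 10·log₁₀(347.438/211.170) = 2.2 dB.

2.2 dB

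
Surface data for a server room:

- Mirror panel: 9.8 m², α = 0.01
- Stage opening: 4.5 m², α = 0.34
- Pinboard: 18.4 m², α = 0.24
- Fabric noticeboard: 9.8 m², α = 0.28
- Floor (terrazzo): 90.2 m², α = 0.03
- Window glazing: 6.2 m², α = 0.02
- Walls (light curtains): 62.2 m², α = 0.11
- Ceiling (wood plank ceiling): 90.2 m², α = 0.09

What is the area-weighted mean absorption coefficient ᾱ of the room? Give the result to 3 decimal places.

Total surface area S = 291.3 m².
Weighted sum Σ Sα = 26.578.
ᾱ = 26.578 / 291.3 = 0.091.

0.091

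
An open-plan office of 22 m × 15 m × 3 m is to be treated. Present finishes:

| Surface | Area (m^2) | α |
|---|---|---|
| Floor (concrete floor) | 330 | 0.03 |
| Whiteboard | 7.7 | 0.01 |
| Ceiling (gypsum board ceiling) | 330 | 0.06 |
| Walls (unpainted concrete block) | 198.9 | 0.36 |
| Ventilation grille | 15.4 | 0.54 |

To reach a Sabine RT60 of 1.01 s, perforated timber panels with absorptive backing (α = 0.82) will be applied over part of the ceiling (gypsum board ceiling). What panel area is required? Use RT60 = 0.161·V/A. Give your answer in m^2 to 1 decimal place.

63.3

Summing Sᵢαᵢ: 9.900 + 0.077 + 19.800 + 71.604 + 8.316 → A₁ = 109.697 sabins.
V = 990 m³. Target absorption A₂ = 0.161 × 990 / 1.01 = 157.812 sabins.
ΔA needed = 157.812 − 109.697 = 48.115 sabins.
Each m^2 of panel replacing the ceiling (gypsum board ceiling) adds (0.82 − 0.06) = 0.76 sabins.
Area = ΔA/Δα = 48.115/0.76 = 63.3 m^2.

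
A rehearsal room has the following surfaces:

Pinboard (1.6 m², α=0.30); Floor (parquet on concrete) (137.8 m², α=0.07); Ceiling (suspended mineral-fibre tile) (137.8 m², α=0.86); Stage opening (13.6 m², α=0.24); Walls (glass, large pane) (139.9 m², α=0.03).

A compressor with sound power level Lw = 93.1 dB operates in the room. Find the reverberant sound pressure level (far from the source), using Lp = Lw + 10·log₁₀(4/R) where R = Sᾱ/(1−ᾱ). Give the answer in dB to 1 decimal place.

76.1 dB

Σ(Sᵢαᵢ) = 1.6×0.30 + 137.8×0.07 + 137.8×0.86 + 13.6×0.24 + 139.9×0.03 = 136.095; total area S = 430.7 m².
ᾱ = 0.3160, so room constant R = A/(1−ᾱ) = 198.969 m².
Lp = 93.1 + 10·log₁₀(4/198.969) = 93.1 + (-16.97) = 76.1 dB.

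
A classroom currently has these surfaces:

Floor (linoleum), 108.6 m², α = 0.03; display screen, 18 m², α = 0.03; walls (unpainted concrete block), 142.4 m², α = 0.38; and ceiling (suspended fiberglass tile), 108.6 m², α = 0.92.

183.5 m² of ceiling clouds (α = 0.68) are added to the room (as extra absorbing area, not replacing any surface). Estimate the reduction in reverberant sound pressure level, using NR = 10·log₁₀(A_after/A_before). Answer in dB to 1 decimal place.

2.5 dB

Equivalent absorption area: A_before = 108.6·0.03 + 18·0.03 + 142.4·0.38 + 108.6·0.92 = 157.822 m².
Added absorption = 183.5 × 0.68 = 124.780 sabins.
A_after = 157.822 + 124.780 = 282.602 sabins.
Reduction = 10 log₁₀(A_after/A_before) = 10 log₁₀(1.7906) = 2.5 dB.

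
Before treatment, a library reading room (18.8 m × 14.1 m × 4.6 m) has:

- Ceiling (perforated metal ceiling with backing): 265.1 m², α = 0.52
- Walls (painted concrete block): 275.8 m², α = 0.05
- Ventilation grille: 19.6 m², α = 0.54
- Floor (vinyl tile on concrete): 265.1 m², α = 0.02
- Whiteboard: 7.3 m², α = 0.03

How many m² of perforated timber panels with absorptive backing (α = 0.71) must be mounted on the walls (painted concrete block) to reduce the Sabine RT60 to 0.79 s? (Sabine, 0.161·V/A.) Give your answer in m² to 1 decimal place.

122.4

Total absorption A₁ = 265.1·0.52 + 275.8·0.05 + 19.6·0.54 + 265.1·0.02 + 7.3·0.03
  = 137.852 + 13.790 + 10.584 + 5.302 + 0.219 = 167.747 m² sabins.
Required A₂ = 0.161·1219.368/0.79 = 248.504 sabins.
Absorption to add: 248.504 − 167.747 = 80.757 sabins.
Net gain per m²: Δα = 0.71 − 0.05 = 0.66.
Area = ΔA/Δα = 80.757/0.66 = 122.4 m².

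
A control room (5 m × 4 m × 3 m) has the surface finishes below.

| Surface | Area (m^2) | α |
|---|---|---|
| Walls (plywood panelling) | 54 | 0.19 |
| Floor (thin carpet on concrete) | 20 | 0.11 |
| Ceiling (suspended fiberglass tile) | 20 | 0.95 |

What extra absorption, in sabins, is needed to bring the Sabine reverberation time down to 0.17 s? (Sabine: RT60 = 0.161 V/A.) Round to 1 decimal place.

Summing Sᵢαᵢ: 10.260 + 2.200 + 19.000 → A₁ = 31.460 sabins.
For T = 0.17 s, need A₂ = 0.161·V/T = 0.161·60/0.17 = 56.824 sabins.
ΔA = A₂ − A₁ = 56.824 − 31.460 = 25.4 sabins.

25.4 sabins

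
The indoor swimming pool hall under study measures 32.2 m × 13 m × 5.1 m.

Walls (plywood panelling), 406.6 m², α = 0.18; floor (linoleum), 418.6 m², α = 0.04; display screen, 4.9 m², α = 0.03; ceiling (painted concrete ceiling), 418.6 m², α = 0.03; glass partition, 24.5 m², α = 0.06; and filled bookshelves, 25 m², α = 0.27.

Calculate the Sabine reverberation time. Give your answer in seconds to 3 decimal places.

3.101 seconds

Total absorption A = 406.6*0.18 + 418.6*0.04 + 4.9*0.03 + 418.6*0.03 + 24.5*0.06 + 25*0.27
  = 73.188 + 16.744 + 0.147 + 12.558 + 1.470 + 6.750 = 110.857 m² sabins.
Volume V = 32.2 × 13 × 5.1 = 2134.86 m³.
Sabine: RT60 = 0.161 × 2134.86 / 110.857 = 3.101 s.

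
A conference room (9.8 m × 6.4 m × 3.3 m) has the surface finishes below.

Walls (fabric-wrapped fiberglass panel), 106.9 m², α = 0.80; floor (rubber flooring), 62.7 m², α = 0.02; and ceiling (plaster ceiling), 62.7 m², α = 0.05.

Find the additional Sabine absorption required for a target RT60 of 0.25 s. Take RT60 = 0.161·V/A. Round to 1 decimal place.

43.4 sabins

A₁ = Σ Sᵢαᵢ = 106.9·0.80 + 62.7·0.02 + 62.7·0.05 = 89.909 sabins.
For T = 0.25 s, need A₂ = 0.161·V/T = 0.161·206.976/0.25 = 133.293 sabins.
Shortfall: 133.293 − 89.909 = 43.4 sabins.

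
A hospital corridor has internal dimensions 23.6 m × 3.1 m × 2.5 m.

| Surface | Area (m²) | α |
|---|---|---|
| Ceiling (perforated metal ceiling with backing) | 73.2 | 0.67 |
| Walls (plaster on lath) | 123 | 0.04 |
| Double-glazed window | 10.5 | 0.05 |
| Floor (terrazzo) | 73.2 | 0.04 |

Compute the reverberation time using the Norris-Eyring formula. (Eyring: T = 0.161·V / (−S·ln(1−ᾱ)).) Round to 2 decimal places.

Total surface area S = 73.2 + 123 + 10.5 + 73.2 = 279.9 m².
Σ(Sᵢαᵢ) = 73.2·0.67 + 123·0.04 + 10.5·0.05 + 73.2·0.04 = 57.417.
Mean coefficient ᾱ = A/S = 0.2051.
−S·ln(1−ᾱ) = −279.9 × ln(1 − 0.2051) = 64.248.
V = 23.6 × 3.1 × 2.5 = 182.9 m³.
RT60 = 0.161 × 182.9 / 64.248 = 0.46 s.

0.46 s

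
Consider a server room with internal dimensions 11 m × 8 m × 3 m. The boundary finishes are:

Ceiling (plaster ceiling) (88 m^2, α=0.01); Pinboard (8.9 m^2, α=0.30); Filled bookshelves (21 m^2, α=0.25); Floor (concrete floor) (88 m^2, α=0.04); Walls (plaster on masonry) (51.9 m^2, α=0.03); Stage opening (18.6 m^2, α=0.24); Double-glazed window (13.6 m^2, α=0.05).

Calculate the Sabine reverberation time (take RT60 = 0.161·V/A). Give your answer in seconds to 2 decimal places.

2.23 seconds

A = Σ Sᵢαᵢ = 88·0.01 + 8.9·0.30 + 21·0.25 + 88·0.04 + 51.9·0.03 + 18.6·0.24 + 13.6·0.05 = 19.021 sabins.
Volume V = 11 × 8 × 3 = 264 m³.
T = 0.161 V/A = 0.161·264/19.021 = 2.23 s.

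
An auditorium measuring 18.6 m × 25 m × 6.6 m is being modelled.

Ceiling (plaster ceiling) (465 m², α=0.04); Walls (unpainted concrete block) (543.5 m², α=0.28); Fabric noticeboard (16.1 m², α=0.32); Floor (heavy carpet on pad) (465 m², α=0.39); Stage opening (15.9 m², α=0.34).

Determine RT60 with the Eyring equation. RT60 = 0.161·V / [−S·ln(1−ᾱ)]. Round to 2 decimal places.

1.19 s

Total surface area S = 465 + 543.5 + 16.1 + 465 + 15.9 = 1505.5 m².
Absorption A = 465·0.04 + 543.5·0.28 + 16.1·0.32 + 465·0.39 + 15.9·0.34 = 362.688 sabins.
Mean coefficient ᾱ = A/S = 0.2409.
−S·ln(1−ᾱ) = −1505.5 × ln(1 − 0.2409) = 414.949.
V = 18.6 × 25 × 6.6 = 3069 m³.
RT60 = 0.161 × 3069 / 414.949 = 1.19 s.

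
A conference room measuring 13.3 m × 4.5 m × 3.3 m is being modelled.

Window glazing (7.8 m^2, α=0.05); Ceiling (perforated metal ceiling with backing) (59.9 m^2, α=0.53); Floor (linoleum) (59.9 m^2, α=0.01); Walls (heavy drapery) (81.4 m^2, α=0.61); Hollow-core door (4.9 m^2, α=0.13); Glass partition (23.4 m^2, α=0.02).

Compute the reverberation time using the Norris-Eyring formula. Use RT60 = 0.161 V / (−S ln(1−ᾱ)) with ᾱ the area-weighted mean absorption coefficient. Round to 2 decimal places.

0.31 s

Total surface area S = 7.8 + 59.9 + 59.9 + 81.4 + 4.9 + 23.4 = 237.3 m^2.
Absorption A = 7.8·0.05 + 59.9·0.53 + 59.9·0.01 + 81.4·0.61 + 4.9·0.13 + 23.4·0.02 = 83.495 sabins.
Mean coefficient ᾱ = A/S = 0.3519.
−S·ln(1−ᾱ) = −237.3 × ln(1 − 0.3519) = 102.919.
V = 13.3 × 4.5 × 3.3 = 197.505 m³.
T = 0.161·V/[−S·ln(1−ᾱ)] = 0.161·197.505/102.919 = 0.31 s.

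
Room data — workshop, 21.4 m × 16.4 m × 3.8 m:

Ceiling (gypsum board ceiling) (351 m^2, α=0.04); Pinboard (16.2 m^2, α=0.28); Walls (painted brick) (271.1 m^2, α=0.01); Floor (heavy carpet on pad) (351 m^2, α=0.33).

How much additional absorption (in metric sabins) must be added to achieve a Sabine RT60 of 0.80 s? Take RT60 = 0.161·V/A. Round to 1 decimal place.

131.3 sabins

A₁ = Σ Sᵢαᵢ = 351·0.04 + 16.2·0.28 + 271.1·0.01 + 351·0.33 = 137.117 sabins.
V = 1333.648 m³. Required absorption A₂ = 0.161 × 1333.648 / 0.80 = 268.397 sabins.
Additional absorption ΔA = 268.397 − 137.117 = 131.3 sabins.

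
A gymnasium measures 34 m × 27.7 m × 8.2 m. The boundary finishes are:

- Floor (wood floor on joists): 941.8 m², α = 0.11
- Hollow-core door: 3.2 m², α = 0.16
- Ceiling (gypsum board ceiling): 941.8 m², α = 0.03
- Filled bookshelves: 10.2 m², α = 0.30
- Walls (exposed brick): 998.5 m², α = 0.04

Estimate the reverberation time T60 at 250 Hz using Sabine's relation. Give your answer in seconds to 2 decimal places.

A = Σ Sᵢαᵢ = 941.8·0.11 + 3.2·0.16 + 941.8·0.03 + 10.2·0.30 + 998.5·0.04 = 175.364 sabins.
Room volume: 7722.76 m³.
Sabine: RT60 = 0.161 × 7722.76 / 175.364 = 7.09 s.

7.09 s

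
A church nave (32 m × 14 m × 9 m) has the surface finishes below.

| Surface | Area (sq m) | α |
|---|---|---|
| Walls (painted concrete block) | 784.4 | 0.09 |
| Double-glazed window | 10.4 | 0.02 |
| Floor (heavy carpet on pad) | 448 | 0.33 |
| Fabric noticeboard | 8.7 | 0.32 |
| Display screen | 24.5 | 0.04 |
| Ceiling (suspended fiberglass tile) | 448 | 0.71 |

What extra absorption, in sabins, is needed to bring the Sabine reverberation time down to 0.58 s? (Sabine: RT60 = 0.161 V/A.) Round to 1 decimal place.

Equivalent absorption area: A₁ = 784.4·0.09 + 10.4·0.02 + 448·0.33 + 8.7·0.32 + 24.5·0.04 + 448·0.71 = 540.488 sq m.
For T = 0.58 s, need A₂ = 0.161·V/T = 0.161·4032/0.58 = 1119.228 sabins.
ΔA = A₂ − A₁ = 1119.228 − 540.488 = 578.7 sabins.

578.7 sabins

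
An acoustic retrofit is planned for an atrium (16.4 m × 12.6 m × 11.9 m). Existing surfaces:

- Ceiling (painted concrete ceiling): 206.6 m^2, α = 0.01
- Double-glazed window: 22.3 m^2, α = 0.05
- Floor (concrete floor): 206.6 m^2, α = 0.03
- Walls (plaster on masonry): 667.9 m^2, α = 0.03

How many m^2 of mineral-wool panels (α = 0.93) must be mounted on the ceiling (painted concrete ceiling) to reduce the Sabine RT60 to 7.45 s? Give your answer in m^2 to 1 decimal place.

25.8

Total absorption A₁ = 206.6·0.01 + 22.3·0.05 + 206.6·0.03 + 667.9·0.03
  = 2.066 + 1.115 + 6.198 + 20.037 = 29.416 m^2 sabins.
V = 2459.016 m³. Target absorption A₂ = 0.161 × 2459.016 / 7.45 = 53.141 sabins.
Absorption to add: 53.141 − 29.416 = 23.725 sabins.
Each m^2 of panel replacing the ceiling (painted concrete ceiling) adds (0.93 − 0.01) = 0.92 sabins.
Panel area = 23.725 / 0.92 = 25.8 m^2.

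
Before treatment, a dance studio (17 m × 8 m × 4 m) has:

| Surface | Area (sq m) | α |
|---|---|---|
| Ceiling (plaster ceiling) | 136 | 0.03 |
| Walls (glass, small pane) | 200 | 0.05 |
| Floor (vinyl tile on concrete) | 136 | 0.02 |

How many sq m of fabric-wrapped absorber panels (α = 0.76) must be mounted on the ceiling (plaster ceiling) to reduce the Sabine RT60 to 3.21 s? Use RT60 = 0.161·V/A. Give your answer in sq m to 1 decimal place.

14.4

A₁ = Σ Sᵢαᵢ = 136*0.03 + 200*0.05 + 136*0.02 = 16.800 sabins.
Required A₂ = 0.161·544/3.21 = 27.285 sabins.
ΔA needed = 27.285 − 16.800 = 10.485 sabins.
Each sq m of panel replacing the ceiling (plaster ceiling) adds (0.76 − 0.03) = 0.73 sabins.
Panel area = 10.485 / 0.73 = 14.4 sq m.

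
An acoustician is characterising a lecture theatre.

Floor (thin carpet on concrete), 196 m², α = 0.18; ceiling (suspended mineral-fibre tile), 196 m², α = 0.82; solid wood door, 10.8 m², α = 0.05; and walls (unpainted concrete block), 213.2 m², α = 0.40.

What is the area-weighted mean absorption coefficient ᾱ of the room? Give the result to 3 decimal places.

0.457

S = Σ Sᵢ = 196 + 196 + 10.8 + 213.2 = 616.0 m².
Weighted sum Σ Sα = 281.820.
ᾱ = 281.820 / 616.0 = 0.457.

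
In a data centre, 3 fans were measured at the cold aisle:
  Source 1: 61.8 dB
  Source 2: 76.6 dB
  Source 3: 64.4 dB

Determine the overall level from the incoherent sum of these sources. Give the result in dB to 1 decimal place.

Σ 10^(Lᵢ/10) = 4.998e+07.
Back to dB: 10·log₁₀ Σ = 77.0 dB.

77.0 dB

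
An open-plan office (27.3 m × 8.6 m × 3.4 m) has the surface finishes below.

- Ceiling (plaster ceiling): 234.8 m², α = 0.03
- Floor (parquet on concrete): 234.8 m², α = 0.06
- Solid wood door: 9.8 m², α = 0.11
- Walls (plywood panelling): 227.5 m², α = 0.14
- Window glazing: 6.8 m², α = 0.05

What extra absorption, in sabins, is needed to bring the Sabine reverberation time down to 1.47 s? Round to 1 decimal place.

Summing Sᵢαᵢ: 7.044 + 14.088 + 1.078 + 31.850 + 0.340 → A₁ = 54.400 sabins.
Target A₂ = 0.161·798.252/1.47 = 87.428 sabins (V = 798.252 m³).
Additional absorption ΔA = 87.428 − 54.400 = 33.0 sabins.

33.0 sabins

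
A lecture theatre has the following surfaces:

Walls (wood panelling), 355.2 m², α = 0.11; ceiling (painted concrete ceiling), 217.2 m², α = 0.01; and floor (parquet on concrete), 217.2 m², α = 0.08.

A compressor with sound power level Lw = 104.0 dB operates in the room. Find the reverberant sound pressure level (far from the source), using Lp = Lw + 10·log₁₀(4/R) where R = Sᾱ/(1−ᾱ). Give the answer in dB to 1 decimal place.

Σ(Sᵢαᵢ) = 355.2·0.11 + 217.2·0.01 + 217.2·0.08 = 58.620; total area S = 789.6 m².
ᾱ = 58.620/789.6 = 0.0742; R = Sᾱ/(1−ᾱ) = 58.620/(1−0.0742) = 63.318 m².
Lp = 104.0 + 10·log₁₀(4/63.318) = 104.0 + (-11.99) = 92.0 dB.

92.0 dB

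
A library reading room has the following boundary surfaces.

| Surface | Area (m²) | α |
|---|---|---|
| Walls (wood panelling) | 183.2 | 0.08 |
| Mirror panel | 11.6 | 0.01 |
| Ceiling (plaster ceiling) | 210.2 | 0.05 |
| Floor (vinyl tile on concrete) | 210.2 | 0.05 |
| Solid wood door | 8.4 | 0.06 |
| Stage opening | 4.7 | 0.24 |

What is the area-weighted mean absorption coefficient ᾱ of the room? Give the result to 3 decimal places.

0.060

Total surface area S = 628.3 m².
Σ(Sᵢαᵢ) = 183.2×0.08 + 11.6×0.01 + 210.2×0.05 + 210.2×0.05 + 8.4×0.06 + 4.7×0.24 = 37.424.
ᾱ = A/S = 0.060.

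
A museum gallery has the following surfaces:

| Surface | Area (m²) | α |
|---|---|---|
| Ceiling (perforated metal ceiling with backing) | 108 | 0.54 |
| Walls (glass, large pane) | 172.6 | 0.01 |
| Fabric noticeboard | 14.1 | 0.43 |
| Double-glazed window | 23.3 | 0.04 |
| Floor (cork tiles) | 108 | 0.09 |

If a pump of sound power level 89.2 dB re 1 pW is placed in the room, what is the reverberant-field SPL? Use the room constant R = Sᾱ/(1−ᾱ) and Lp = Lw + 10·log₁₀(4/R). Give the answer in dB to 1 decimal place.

75.5 dB

A = 76.761 sabins; S = 426.0 m².
ᾱ = 76.761/426.0 = 0.1802; R = Sᾱ/(1−ᾱ) = 76.761/(1−0.1802) = 93.634 m².
Lp = 89.2 + 10·log₁₀(4/93.634) = 89.2 + (-13.69) = 75.5 dB.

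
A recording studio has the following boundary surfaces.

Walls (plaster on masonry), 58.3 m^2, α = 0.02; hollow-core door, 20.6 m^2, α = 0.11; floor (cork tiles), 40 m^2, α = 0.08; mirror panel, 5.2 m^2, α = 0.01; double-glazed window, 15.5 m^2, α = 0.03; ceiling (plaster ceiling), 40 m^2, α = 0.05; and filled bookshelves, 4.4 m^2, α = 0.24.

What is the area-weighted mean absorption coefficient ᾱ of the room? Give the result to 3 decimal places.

Total surface area S = 184.0 m^2.
Weighted sum Σ Sα = 10.205.
ᾱ = A/S = 0.055.

0.055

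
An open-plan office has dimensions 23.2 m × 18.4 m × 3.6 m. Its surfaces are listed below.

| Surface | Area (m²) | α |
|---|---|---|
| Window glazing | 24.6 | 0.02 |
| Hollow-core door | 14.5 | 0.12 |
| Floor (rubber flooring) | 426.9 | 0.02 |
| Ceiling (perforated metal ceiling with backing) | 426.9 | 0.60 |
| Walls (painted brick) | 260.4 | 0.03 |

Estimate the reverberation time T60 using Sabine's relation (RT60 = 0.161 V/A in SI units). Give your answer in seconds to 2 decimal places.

Total absorption A = 24.6*0.02 + 14.5*0.12 + 426.9*0.02 + 426.9*0.60 + 260.4*0.03
  = 0.492 + 1.740 + 8.538 + 256.140 + 7.812 = 274.722 m² sabins.
V = 23.2·18.4·3.6 = 1536.768 m³.
T = 0.161 V/A = 0.161·1536.768/274.722 = 0.90 s.

0.90 s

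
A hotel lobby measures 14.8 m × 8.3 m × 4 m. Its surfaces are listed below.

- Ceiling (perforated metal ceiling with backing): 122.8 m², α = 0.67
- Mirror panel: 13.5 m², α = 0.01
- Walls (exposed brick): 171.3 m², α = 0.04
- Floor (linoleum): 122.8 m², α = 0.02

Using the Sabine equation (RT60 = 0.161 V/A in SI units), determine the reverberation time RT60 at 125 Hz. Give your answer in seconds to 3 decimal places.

A = Σ Sᵢαᵢ = 122.8*0.67 + 13.5*0.01 + 171.3*0.04 + 122.8*0.02 = 91.719 sabins.
Room volume: 491.36 m³.
Sabine: RT60 = 0.161 × 491.36 / 91.719 = 0.863 s.

0.863 seconds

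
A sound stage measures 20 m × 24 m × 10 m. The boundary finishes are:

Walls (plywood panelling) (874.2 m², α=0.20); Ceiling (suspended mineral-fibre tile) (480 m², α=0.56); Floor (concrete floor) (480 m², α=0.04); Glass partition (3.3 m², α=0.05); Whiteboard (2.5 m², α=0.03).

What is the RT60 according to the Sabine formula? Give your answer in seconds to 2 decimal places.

Equivalent absorption area: A = 874.2*0.20 + 480*0.56 + 480*0.04 + 3.3*0.05 + 2.5*0.03 = 463.080 m².
Volume V = 20 × 24 × 10 = 4800 m³.
Sabine: RT60 = 0.161 × 4800 / 463.080 = 1.67 s.

1.67 seconds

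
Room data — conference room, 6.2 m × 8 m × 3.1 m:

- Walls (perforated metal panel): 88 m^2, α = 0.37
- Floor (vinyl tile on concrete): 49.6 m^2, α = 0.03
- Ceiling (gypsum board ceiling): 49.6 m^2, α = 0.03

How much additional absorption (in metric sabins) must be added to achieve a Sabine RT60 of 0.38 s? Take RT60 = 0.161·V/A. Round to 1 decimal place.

29.6 sabins

Equivalent absorption area: A₁ = 88·0.37 + 49.6·0.03 + 49.6·0.03 = 35.536 m^2.
Target A₂ = 0.161·153.76/0.38 = 65.146 sabins (V = 153.76 m³).
Additional absorption ΔA = 65.146 − 35.536 = 29.6 sabins.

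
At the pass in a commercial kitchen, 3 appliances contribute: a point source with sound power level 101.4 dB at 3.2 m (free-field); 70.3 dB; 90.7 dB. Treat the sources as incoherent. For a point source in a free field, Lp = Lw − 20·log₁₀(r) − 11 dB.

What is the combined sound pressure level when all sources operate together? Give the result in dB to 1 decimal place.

Source at 3.2 m: Lp = 101.4 − 20·log₁₀(3.2) − 11 = 80.3 dB.
Σ 10^(Lᵢ/10) = 1.293e+09.
Combined level = 10 log₁₀(1.293e+09) = 91.1 dB.

91.1 dB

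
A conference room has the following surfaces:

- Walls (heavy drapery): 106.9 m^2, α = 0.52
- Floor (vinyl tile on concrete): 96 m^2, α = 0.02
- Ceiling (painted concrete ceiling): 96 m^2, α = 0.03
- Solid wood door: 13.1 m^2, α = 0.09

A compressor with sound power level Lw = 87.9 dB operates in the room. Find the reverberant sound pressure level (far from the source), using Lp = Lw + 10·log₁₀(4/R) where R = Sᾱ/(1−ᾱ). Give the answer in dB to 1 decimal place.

75.1 dB

Σ(Sᵢαᵢ) = 106.9·0.52 + 96·0.02 + 96·0.03 + 13.1·0.09 = 61.567; total area S = 312.0 m^2.
ᾱ = 0.1973, so room constant R = A/(1−ᾱ) = 76.700 m^2.
Lp = Lw + 10 log₁₀(4/R) = 87.9 -12.83 = 75.1 dB.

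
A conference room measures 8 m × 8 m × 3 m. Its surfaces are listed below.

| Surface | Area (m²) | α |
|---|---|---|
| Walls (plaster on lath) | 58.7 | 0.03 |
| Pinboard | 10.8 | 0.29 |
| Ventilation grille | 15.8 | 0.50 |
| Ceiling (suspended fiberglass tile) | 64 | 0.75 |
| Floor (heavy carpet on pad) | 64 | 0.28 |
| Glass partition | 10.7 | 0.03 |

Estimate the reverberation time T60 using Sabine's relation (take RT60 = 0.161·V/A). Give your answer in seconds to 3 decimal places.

0.391 s

Equivalent absorption area: A = 58.7*0.03 + 10.8*0.29 + 15.8*0.50 + 64*0.75 + 64*0.28 + 10.7*0.03 = 79.034 m².
Room volume: 192 m³.
RT60 = 0.161 · V / A = 0.161 × 192 / 79.034 = 0.391 s.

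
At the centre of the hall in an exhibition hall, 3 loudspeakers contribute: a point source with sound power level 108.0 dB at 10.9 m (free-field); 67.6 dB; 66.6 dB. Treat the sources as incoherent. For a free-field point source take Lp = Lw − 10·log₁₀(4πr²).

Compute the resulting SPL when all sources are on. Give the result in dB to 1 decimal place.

77.2 dB

Source at 10.9 m: Lp = 108.0 − 10·log₁₀(4π·10.9²) = 108.0 − 10·log₁₀(1493.010) = 76.3 dB.
Σ 10^(Lᵢ/10) = 5.298e+07.
Combined level = 10 log₁₀(5.298e+07) = 77.2 dB.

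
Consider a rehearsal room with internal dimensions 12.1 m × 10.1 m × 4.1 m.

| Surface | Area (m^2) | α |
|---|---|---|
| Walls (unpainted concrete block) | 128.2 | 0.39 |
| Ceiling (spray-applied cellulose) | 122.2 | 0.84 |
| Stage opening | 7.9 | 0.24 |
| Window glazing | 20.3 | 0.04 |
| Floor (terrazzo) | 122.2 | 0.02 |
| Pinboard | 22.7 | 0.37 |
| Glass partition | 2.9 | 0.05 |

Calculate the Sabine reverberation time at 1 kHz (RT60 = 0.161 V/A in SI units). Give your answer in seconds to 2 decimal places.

0.48 seconds

Total absorption A = 128.2×0.39 + 122.2×0.84 + 7.9×0.24 + 20.3×0.04 + 122.2×0.02 + 22.7×0.37 + 2.9×0.05
  = 49.998 + 102.648 + 1.896 + 0.812 + 2.444 + 8.399 + 0.145 = 166.342 m^2 sabins.
Room volume: 501.061 m³.
Sabine: RT60 = 0.161 × 501.061 / 166.342 = 0.48 s.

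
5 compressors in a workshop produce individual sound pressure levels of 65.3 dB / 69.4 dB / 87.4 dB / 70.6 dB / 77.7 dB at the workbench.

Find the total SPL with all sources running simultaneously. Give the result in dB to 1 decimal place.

88.0 dB

Σ 10^(Lᵢ/10) = 6.32e+08.
Combined level = 10 log₁₀(6.32e+08) = 88.0 dB.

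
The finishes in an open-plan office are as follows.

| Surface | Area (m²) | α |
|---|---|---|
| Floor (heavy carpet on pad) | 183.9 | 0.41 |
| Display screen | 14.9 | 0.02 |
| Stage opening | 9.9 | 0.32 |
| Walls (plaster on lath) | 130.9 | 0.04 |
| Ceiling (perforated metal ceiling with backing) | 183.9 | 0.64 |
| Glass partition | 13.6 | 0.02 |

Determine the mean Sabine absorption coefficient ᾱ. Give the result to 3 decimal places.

Total surface area S = 537.1 m².
Σ(Sᵢαᵢ) = 183.9·0.41 + 14.9·0.02 + 9.9·0.32 + 130.9·0.04 + 183.9·0.64 + 13.6·0.02 = 202.069.
ᾱ = 202.069 / 537.1 = 0.376.

0.376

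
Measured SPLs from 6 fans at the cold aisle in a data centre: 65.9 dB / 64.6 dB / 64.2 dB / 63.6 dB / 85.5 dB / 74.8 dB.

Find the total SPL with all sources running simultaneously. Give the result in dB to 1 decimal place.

Sum in the linear (power) domain: Σ 10^(Lᵢ/10) = 10^(65.9/10) + 10^(64.6/10) + 10^(64.2/10) + 10^(63.6/10) + 10^(85.5/10) + 10^(74.8/10) = 3.967e+08.
Back to dB: 10·log₁₀ Σ = 86.0 dB.

86.0 dB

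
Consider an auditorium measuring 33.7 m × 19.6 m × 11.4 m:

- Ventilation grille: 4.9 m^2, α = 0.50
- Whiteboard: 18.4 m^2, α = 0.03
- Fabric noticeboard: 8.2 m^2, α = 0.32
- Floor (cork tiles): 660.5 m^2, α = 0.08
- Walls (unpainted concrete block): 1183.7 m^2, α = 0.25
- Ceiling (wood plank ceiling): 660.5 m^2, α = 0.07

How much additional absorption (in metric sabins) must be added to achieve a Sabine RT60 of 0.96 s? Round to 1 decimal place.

Summing Sᵢαᵢ: 2.450 + 0.552 + 2.624 + 52.840 + 295.925 + 46.235 → A₁ = 400.626 sabins.
Target A₂ = 0.161·7529.928/0.96 = 1262.832 sabins (V = 7529.928 m³).
ΔA = A₂ − A₁ = 1262.832 − 400.626 = 862.2 sabins.

862.2 sabins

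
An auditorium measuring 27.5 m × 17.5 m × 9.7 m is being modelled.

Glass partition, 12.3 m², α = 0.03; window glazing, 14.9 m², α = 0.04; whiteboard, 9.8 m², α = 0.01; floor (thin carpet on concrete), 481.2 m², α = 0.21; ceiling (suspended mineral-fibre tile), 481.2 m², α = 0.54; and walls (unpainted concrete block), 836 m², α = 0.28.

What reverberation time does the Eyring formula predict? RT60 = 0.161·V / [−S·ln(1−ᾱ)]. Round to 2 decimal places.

S = Σ Sᵢ = 1835.4 m².
Σ(Sᵢαᵢ) = 12.3·0.03 + 14.9·0.04 + 9.8·0.01 + 481.2·0.21 + 481.2·0.54 + 836·0.28 = 596.043.
ᾱ = 596.043 / 1835.4 = 0.3247.
−S·ln(1−ᾱ) = −1835.4 × ln(1 − 0.3247) = 720.575.
V = 27.5 × 17.5 × 9.7 = 4668.125 m³.
T = 0.161·V/[−S·ln(1−ᾱ)] = 0.161·4668.125/720.575 = 1.04 s.

1.04 seconds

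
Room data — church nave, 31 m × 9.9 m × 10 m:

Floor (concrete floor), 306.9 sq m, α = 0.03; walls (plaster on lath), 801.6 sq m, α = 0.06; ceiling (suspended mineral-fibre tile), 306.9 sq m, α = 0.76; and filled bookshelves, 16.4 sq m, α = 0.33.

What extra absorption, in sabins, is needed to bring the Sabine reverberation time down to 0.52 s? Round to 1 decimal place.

654.3 sabins

Summing Sᵢαᵢ: 9.207 + 48.096 + 233.244 + 5.412 → A₁ = 295.959 sabins.
Target A₂ = 0.161·3069/0.52 = 950.210 sabins (V = 3069 m³).
Additional absorption ΔA = 950.210 − 295.959 = 654.3 sabins.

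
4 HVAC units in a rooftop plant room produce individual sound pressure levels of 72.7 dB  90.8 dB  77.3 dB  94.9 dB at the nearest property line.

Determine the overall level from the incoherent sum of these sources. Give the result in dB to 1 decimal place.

Converting to relative power and adding: 10^(72.7/10) + 10^(90.8/10) + 10^(77.3/10) + 10^(94.9/10) = 4.365e+09.
L_total = 10·log₁₀(4.365e+09) = 96.4 dB.

96.4 dB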